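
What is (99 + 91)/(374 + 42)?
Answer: 95/208 ≈ 0.45673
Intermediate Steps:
(99 + 91)/(374 + 42) = 190/416 = (1/416)*190 = 95/208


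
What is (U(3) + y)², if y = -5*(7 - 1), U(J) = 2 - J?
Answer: 961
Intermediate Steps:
y = -30 (y = -5*6 = -30)
(U(3) + y)² = ((2 - 1*3) - 30)² = ((2 - 3) - 30)² = (-1 - 30)² = (-31)² = 961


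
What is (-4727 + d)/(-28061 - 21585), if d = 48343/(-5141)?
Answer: 12174925/127615043 ≈ 0.095404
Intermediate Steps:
d = -48343/5141 (d = 48343*(-1/5141) = -48343/5141 ≈ -9.4034)
(-4727 + d)/(-28061 - 21585) = (-4727 - 48343/5141)/(-28061 - 21585) = -24349850/5141/(-49646) = -24349850/5141*(-1/49646) = 12174925/127615043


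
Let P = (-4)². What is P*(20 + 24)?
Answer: 704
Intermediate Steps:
P = 16
P*(20 + 24) = 16*(20 + 24) = 16*44 = 704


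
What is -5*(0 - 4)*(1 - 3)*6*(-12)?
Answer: 2880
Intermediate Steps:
-5*(0 - 4)*(1 - 3)*6*(-12) = -5*(-4*(-2))*6*(-12) = -40*6*(-12) = -5*48*(-12) = -240*(-12) = 2880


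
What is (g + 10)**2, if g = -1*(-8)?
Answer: 324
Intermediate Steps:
g = 8
(g + 10)**2 = (8 + 10)**2 = 18**2 = 324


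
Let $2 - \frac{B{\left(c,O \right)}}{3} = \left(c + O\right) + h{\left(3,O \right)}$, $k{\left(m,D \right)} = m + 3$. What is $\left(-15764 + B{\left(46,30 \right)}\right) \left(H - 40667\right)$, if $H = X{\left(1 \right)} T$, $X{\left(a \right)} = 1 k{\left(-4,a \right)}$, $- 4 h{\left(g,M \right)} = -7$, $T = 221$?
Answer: $653850230$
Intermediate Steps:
$h{\left(g,M \right)} = \frac{7}{4}$ ($h{\left(g,M \right)} = \left(- \frac{1}{4}\right) \left(-7\right) = \frac{7}{4}$)
$k{\left(m,D \right)} = 3 + m$
$B{\left(c,O \right)} = \frac{3}{4} - 3 O - 3 c$ ($B{\left(c,O \right)} = 6 - 3 \left(\left(c + O\right) + \frac{7}{4}\right) = 6 - 3 \left(\left(O + c\right) + \frac{7}{4}\right) = 6 - 3 \left(\frac{7}{4} + O + c\right) = 6 - \left(\frac{21}{4} + 3 O + 3 c\right) = \frac{3}{4} - 3 O - 3 c$)
$X{\left(a \right)} = -1$ ($X{\left(a \right)} = 1 \left(3 - 4\right) = 1 \left(-1\right) = -1$)
$H = -221$ ($H = \left(-1\right) 221 = -221$)
$\left(-15764 + B{\left(46,30 \right)}\right) \left(H - 40667\right) = \left(-15764 - \frac{909}{4}\right) \left(-221 - 40667\right) = \left(-15764 - \frac{909}{4}\right) \left(-40888\right) = \left(- \frac{63965}{4}\right) \left(-40888\right) = 653850230$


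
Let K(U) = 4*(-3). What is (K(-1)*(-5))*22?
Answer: 1320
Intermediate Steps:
K(U) = -12
(K(-1)*(-5))*22 = -12*(-5)*22 = 60*22 = 1320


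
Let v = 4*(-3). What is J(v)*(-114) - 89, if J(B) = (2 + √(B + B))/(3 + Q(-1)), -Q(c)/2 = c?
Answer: -673/5 - 228*I*√6/5 ≈ -134.6 - 111.7*I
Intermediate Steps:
v = -12
Q(c) = -2*c
J(B) = ⅖ + √2*√B/5 (J(B) = (2 + √(B + B))/(3 - 2*(-1)) = (2 + √(2*B))/(3 + 2) = (2 + √2*√B)/5 = (2 + √2*√B)*(⅕) = ⅖ + √2*√B/5)
J(v)*(-114) - 89 = (⅖ + √2*√(-12)/5)*(-114) - 89 = (⅖ + √2*(2*I*√3)/5)*(-114) - 89 = (⅖ + 2*I*√6/5)*(-114) - 89 = (-228/5 - 228*I*√6/5) - 89 = -673/5 - 228*I*√6/5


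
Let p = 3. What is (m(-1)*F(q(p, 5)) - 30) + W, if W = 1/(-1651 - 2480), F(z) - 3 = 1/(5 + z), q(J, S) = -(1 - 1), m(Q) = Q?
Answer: -685751/20655 ≈ -33.200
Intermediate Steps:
q(J, S) = 0 (q(J, S) = -1*0 = 0)
F(z) = 3 + 1/(5 + z)
W = -1/4131 (W = 1/(-4131) = -1/4131 ≈ -0.00024207)
(m(-1)*F(q(p, 5)) - 30) + W = (-(16 + 3*0)/(5 + 0) - 30) - 1/4131 = (-(16 + 0)/5 - 30) - 1/4131 = (-16/5 - 30) - 1/4131 = -166/5 - 1/4131 = -685751/20655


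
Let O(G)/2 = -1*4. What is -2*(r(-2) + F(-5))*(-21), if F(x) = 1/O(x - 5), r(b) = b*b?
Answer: 651/4 ≈ 162.75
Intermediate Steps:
r(b) = b²
O(G) = -8 (O(G) = 2*(-1*4) = 2*(-4) = -8)
F(x) = -⅛ (F(x) = 1/(-8) = -⅛)
-2*(r(-2) + F(-5))*(-21) = -2*((-2)² - ⅛)*(-21) = -2*(4 - ⅛)*(-21) = -2*31/8*(-21) = -31/4*(-21) = 651/4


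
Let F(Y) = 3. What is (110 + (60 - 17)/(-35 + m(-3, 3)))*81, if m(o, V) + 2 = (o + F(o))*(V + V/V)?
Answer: 326187/37 ≈ 8815.9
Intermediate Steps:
m(o, V) = -2 + (1 + V)*(3 + o) (m(o, V) = -2 + (o + 3)*(V + V/V) = -2 + (3 + o)*(V + 1) = -2 + (3 + o)*(1 + V) = -2 + (1 + V)*(3 + o))
(110 + (60 - 17)/(-35 + m(-3, 3)))*81 = (110 + (60 - 17)/(-35 + (1 - 3 + 3*3 + 3*(-3))))*81 = (110 + 43/(-35 + (1 - 3 + 9 - 9)))*81 = (110 + 43/(-35 - 2))*81 = (110 + 43/(-37))*81 = (110 + 43*(-1/37))*81 = (110 - 43/37)*81 = (4027/37)*81 = 326187/37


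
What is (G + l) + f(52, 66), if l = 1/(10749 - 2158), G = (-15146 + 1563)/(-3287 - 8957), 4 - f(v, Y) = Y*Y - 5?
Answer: -457136418991/105188204 ≈ -4345.9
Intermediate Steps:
f(v, Y) = 9 - Y² (f(v, Y) = 4 - (Y*Y - 5) = 4 - (Y² - 5) = 4 - (-5 + Y²) = 4 + (5 - Y²) = 9 - Y²)
G = 13583/12244 (G = -13583/(-12244) = -13583*(-1/12244) = 13583/12244 ≈ 1.1094)
l = 1/8591 ≈ 0.00011640
(G + l) + f(52, 66) = (13583/12244 + 1/8591) + (9 - 1*66²) = 116703797/105188204 + (9 - 1*4356) = 116703797/105188204 + (9 - 4356) = 116703797/105188204 - 4347 = -457136418991/105188204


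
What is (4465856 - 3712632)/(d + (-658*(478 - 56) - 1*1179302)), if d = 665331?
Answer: -753224/791647 ≈ -0.95146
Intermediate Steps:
(4465856 - 3712632)/(d + (-658*(478 - 56) - 1*1179302)) = (4465856 - 3712632)/(665331 + (-658*(478 - 56) - 1*1179302)) = 753224/(665331 + (-658*422 - 1179302)) = 753224/(665331 + (-277676 - 1179302)) = 753224/(665331 - 1456978) = 753224/(-791647) = 753224*(-1/791647) = -753224/791647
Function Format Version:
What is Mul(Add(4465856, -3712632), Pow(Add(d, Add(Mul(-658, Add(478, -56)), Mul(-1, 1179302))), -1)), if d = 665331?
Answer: Rational(-753224, 791647) ≈ -0.95146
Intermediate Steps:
Mul(Add(4465856, -3712632), Pow(Add(d, Add(Mul(-658, Add(478, -56)), Mul(-1, 1179302))), -1)) = Mul(Add(4465856, -3712632), Pow(Add(665331, Add(Mul(-658, Add(478, -56)), Mul(-1, 1179302))), -1)) = Mul(753224, Pow(Add(665331, Add(Mul(-658, 422), -1179302)), -1)) = Mul(753224, Pow(Add(665331, Add(-277676, -1179302)), -1)) = Mul(753224, Pow(Add(665331, -1456978), -1)) = Mul(753224, Pow(-791647, -1)) = Mul(753224, Rational(-1, 791647)) = Rational(-753224, 791647)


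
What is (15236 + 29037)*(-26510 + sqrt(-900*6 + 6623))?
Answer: -1173677230 + 44273*sqrt(1223) ≈ -1.1721e+9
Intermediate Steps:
(15236 + 29037)*(-26510 + sqrt(-900*6 + 6623)) = 44273*(-26510 + sqrt(-5400 + 6623)) = 44273*(-26510 + sqrt(1223)) = -1173677230 + 44273*sqrt(1223)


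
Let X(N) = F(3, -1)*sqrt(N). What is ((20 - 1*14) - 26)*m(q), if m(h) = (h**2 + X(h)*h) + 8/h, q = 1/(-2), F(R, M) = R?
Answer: 315 + 15*I*sqrt(2) ≈ 315.0 + 21.213*I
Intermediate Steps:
X(N) = 3*sqrt(N)
q = -1/2 ≈ -0.50000
m(h) = h**2 + 3*h**(3/2) + 8/h (m(h) = (h**2 + (3*sqrt(h))*h) + 8/h = (h**2 + 3*h**(3/2)) + 8/h = h**2 + 3*h**(3/2) + 8/h)
((20 - 1*14) - 26)*m(q) = ((20 - 1*14) - 26)*((8 + (-1/2)**3 + 3*(-1/2)**(5/2))/(-1/2)) = ((20 - 14) - 26)*(-2*(8 - 1/8 + 3*(I*sqrt(2)/8))) = (6 - 26)*(-2*(8 - 1/8 + 3*I*sqrt(2)/8)) = -(-40)*(63/8 + 3*I*sqrt(2)/8) = -20*(-63/4 - 3*I*sqrt(2)/4) = 315 + 15*I*sqrt(2)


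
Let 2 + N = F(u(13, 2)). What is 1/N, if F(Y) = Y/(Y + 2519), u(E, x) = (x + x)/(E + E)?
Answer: -32749/65496 ≈ -0.50002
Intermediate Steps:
u(E, x) = x/E (u(E, x) = (2*x)/((2*E)) = (2*x)*(1/(2*E)) = x/E)
F(Y) = Y/(2519 + Y)
N = -65496/32749 (N = -2 + (2/13)/(2519 + 2/13) = -2 + (2*(1/13))/(2519 + 2*(1/13)) = -2 + 2/(13*(2519 + 2/13)) = -2 + 2/(13*(32749/13)) = -2 + (2/13)*(13/32749) = -2 + 2/32749 = -65496/32749 ≈ -1.9999)
1/N = 1/(-65496/32749) = -32749/65496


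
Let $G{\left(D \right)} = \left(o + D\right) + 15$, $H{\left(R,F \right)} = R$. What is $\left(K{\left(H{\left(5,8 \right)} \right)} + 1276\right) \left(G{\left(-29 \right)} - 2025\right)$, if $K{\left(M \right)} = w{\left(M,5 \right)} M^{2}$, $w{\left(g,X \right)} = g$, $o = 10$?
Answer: $-2842629$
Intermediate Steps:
$G{\left(D \right)} = 25 + D$ ($G{\left(D \right)} = \left(10 + D\right) + 15 = 25 + D$)
$K{\left(M \right)} = M^{3}$ ($K{\left(M \right)} = M M^{2} = M^{3}$)
$\left(K{\left(H{\left(5,8 \right)} \right)} + 1276\right) \left(G{\left(-29 \right)} - 2025\right) = \left(5^{3} + 1276\right) \left(\left(25 - 29\right) - 2025\right) = \left(125 + 1276\right) \left(-4 - 2025\right) = 1401 \left(-2029\right) = -2842629$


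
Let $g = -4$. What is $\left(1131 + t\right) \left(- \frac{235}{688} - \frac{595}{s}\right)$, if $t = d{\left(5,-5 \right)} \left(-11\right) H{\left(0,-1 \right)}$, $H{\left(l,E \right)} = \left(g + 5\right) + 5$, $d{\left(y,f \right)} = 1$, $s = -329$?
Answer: $\frac{50518275}{32336} \approx 1562.3$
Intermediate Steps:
$H{\left(l,E \right)} = 6$ ($H{\left(l,E \right)} = \left(-4 + 5\right) + 5 = 1 + 5 = 6$)
$t = -66$ ($t = 1 \left(-11\right) 6 = \left(-11\right) 6 = -66$)
$\left(1131 + t\right) \left(- \frac{235}{688} - \frac{595}{s}\right) = \left(1131 - 66\right) \left(- \frac{235}{688} - \frac{595}{-329}\right) = 1065 \left(\left(-235\right) \frac{1}{688} - - \frac{85}{47}\right) = 1065 \left(- \frac{235}{688} + \frac{85}{47}\right) = 1065 \cdot \frac{47435}{32336} = \frac{50518275}{32336}$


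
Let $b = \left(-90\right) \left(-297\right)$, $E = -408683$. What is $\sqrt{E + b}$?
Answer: $i \sqrt{381953} \approx 618.02 i$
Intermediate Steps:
$b = 26730$
$\sqrt{E + b} = \sqrt{-408683 + 26730} = \sqrt{-381953} = i \sqrt{381953}$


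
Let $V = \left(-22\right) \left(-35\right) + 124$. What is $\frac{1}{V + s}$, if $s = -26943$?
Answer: $- \frac{1}{26049} \approx -3.8389 \cdot 10^{-5}$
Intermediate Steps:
$V = 894$ ($V = 770 + 124 = 894$)
$\frac{1}{V + s} = \frac{1}{894 - 26943} = \frac{1}{-26049} = - \frac{1}{26049}$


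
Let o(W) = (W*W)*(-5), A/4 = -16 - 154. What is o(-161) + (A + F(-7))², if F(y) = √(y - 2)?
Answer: 332786 - 4080*I ≈ 3.3279e+5 - 4080.0*I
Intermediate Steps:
A = -680 (A = 4*(-16 - 154) = 4*(-170) = -680)
F(y) = √(-2 + y)
o(W) = -5*W² (o(W) = W²*(-5) = -5*W²)
o(-161) + (A + F(-7))² = -5*(-161)² + (-680 + √(-2 - 7))² = -5*25921 + (-680 + √(-9))² = -129605 + (-680 + 3*I)²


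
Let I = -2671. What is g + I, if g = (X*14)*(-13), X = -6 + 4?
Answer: -2307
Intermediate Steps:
X = -2
g = 364 (g = -2*14*(-13) = -28*(-13) = 364)
g + I = 364 - 2671 = -2307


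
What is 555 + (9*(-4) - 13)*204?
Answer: -9441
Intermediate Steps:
555 + (9*(-4) - 13)*204 = 555 + (-36 - 13)*204 = 555 - 49*204 = 555 - 9996 = -9441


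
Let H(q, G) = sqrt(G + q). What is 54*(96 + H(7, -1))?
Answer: 5184 + 54*sqrt(6) ≈ 5316.3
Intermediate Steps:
54*(96 + H(7, -1)) = 54*(96 + sqrt(-1 + 7)) = 54*(96 + sqrt(6)) = 5184 + 54*sqrt(6)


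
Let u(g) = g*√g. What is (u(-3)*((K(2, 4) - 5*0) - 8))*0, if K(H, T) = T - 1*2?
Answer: 0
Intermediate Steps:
K(H, T) = -2 + T (K(H, T) = T - 2 = -2 + T)
u(g) = g^(3/2)
(u(-3)*((K(2, 4) - 5*0) - 8))*0 = ((-3)^(3/2)*(((-2 + 4) - 5*0) - 8))*0 = ((-3*I*√3)*((2 + 0) - 8))*0 = ((-3*I*√3)*(2 - 8))*0 = (-3*I*√3*(-6))*0 = (18*I*√3)*0 = 0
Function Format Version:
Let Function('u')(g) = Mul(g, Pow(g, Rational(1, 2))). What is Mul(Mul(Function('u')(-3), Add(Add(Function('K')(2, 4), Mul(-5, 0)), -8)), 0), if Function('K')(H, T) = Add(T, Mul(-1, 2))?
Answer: 0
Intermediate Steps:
Function('K')(H, T) = Add(-2, T) (Function('K')(H, T) = Add(T, -2) = Add(-2, T))
Function('u')(g) = Pow(g, Rational(3, 2))
Mul(Mul(Function('u')(-3), Add(Add(Function('K')(2, 4), Mul(-5, 0)), -8)), 0) = Mul(Mul(Pow(-3, Rational(3, 2)), Add(Add(Add(-2, 4), Mul(-5, 0)), -8)), 0) = Mul(Mul(Mul(-3, I, Pow(3, Rational(1, 2))), Add(Add(2, 0), -8)), 0) = Mul(Mul(Mul(-3, I, Pow(3, Rational(1, 2))), Add(2, -8)), 0) = Mul(Mul(Mul(-3, I, Pow(3, Rational(1, 2))), -6), 0) = Mul(Mul(18, I, Pow(3, Rational(1, 2))), 0) = 0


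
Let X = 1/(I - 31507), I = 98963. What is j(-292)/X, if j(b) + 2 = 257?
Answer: 17201280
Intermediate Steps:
X = 1/67456 (X = 1/(98963 - 31507) = 1/67456 ≈ 1.4824e-5)
j(b) = 255 (j(b) = -2 + 257 = 255)
j(-292)/X = 255/(1/67456) = 255*67456 = 17201280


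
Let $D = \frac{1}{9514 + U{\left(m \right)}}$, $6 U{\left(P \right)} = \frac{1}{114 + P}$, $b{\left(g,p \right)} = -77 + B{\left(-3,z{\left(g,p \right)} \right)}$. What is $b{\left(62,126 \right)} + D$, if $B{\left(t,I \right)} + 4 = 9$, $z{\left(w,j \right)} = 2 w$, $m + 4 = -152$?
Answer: $- \frac{172621692}{2397527} \approx -72.0$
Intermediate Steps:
$m = -156$ ($m = -4 - 152 = -156$)
$B{\left(t,I \right)} = 5$ ($B{\left(t,I \right)} = -4 + 9 = 5$)
$b{\left(g,p \right)} = -72$ ($b{\left(g,p \right)} = -77 + 5 = -72$)
$U{\left(P \right)} = \frac{1}{6 \left(114 + P\right)}$
$D = \frac{252}{2397527}$ ($D = \frac{1}{9514 + \frac{1}{6 \left(114 - 156\right)}} = \frac{1}{9514 + \frac{1}{6 \left(-42\right)}} = \frac{1}{9514 + \frac{1}{6} \left(- \frac{1}{42}\right)} = \frac{1}{9514 - \frac{1}{252}} = \frac{1}{\frac{2397527}{252}} = \frac{252}{2397527} \approx 0.00010511$)
$b{\left(62,126 \right)} + D = -72 + \frac{252}{2397527} = - \frac{172621692}{2397527}$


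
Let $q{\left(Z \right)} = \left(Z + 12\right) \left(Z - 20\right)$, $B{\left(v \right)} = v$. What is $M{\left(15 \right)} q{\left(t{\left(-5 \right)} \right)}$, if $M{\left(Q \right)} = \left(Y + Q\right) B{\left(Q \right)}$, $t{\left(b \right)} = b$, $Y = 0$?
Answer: $-39375$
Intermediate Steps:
$q{\left(Z \right)} = \left(-20 + Z\right) \left(12 + Z\right)$ ($q{\left(Z \right)} = \left(12 + Z\right) \left(-20 + Z\right) = \left(-20 + Z\right) \left(12 + Z\right)$)
$M{\left(Q \right)} = Q^{2}$ ($M{\left(Q \right)} = \left(0 + Q\right) Q = Q Q = Q^{2}$)
$M{\left(15 \right)} q{\left(t{\left(-5 \right)} \right)} = 15^{2} \left(-240 + \left(-5\right)^{2} - -40\right) = 225 \left(-240 + 25 + 40\right) = 225 \left(-175\right) = -39375$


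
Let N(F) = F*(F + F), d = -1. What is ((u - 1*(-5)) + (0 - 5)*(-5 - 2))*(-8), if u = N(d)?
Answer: -336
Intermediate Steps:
N(F) = 2*F² (N(F) = F*(2*F) = 2*F²)
u = 2 (u = 2*(-1)² = 2*1 = 2)
((u - 1*(-5)) + (0 - 5)*(-5 - 2))*(-8) = ((2 - 1*(-5)) + (0 - 5)*(-5 - 2))*(-8) = ((2 + 5) - 5*(-7))*(-8) = (7 + 35)*(-8) = 42*(-8) = -336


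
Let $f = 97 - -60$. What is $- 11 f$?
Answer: $-1727$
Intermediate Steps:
$f = 157$ ($f = 97 + 60 = 157$)
$- 11 f = \left(-11\right) 157 = -1727$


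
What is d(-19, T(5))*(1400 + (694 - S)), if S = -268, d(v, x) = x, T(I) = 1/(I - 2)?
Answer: 2362/3 ≈ 787.33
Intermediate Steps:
T(I) = 1/(-2 + I)
d(-19, T(5))*(1400 + (694 - S)) = (1400 + (694 - 1*(-268)))/(-2 + 5) = (1400 + (694 + 268))/3 = (1400 + 962)/3 = (⅓)*2362 = 2362/3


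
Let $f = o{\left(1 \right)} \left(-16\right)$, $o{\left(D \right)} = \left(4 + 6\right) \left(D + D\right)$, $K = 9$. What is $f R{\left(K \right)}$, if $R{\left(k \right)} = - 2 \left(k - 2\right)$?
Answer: $4480$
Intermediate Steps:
$o{\left(D \right)} = 20 D$ ($o{\left(D \right)} = 10 \cdot 2 D = 20 D$)
$R{\left(k \right)} = 4 - 2 k$ ($R{\left(k \right)} = - 2 \left(-2 + k\right) = 4 - 2 k$)
$f = -320$ ($f = 20 \cdot 1 \left(-16\right) = 20 \left(-16\right) = -320$)
$f R{\left(K \right)} = - 320 \left(4 - 18\right) = \left(-320\right) \left(-14\right) = 4480$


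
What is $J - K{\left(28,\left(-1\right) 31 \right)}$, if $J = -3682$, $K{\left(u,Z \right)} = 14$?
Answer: $-3696$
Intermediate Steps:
$J - K{\left(28,\left(-1\right) 31 \right)} = -3682 - 14 = -3696$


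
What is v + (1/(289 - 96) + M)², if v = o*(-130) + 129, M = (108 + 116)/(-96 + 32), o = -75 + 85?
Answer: -172654515/148996 ≈ -1158.8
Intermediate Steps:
o = 10
M = -7/2 (M = 224/(-64) = 224*(-1/64) = -7/2 ≈ -3.5000)
v = -1171 (v = 10*(-130) + 129 = -1300 + 129 = -1171)
v + (1/(289 - 96) + M)² = -1171 + (1/(289 - 96) - 7/2)² = -1171 + (1/193 - 7/2)² = -1171 + (-1349/386)² = -1171 + 1819801/148996 = -172654515/148996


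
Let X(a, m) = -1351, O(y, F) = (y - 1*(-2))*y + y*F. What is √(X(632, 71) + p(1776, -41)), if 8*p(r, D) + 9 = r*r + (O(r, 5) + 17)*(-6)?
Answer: I*√31712782/4 ≈ 1407.9*I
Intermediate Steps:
O(y, F) = F*y + y*(2 + y) (O(y, F) = (y + 2)*y + F*y = (2 + y)*y + F*y = y*(2 + y) + F*y = F*y + y*(2 + y))
p(r, D) = -111/8 + r²/8 - 3*r*(7 + r)/4 (p(r, D) = -9/8 + (r*r + (r*(2 + 5 + r) + 17)*(-6))/8 = -9/8 + (r² + (r*(7 + r) + 17)*(-6))/8 = -9/8 + (r² + (17 + r*(7 + r))*(-6))/8 = -9/8 + (r² + (-102 - 6*r*(7 + r)))/8 = -9/8 + (-102 + r² - 6*r*(7 + r))/8 = -9/8 + (-51/4 + r²/8 - 3*r*(7 + r)/4) = -111/8 + r²/8 - 3*r*(7 + r)/4)
√(X(632, 71) + p(1776, -41)) = √(-1351 + (-111/8 + (⅛)*1776² - ¾*1776*(7 + 1776))) = √(-1351 + (-111/8 + (⅛)*3154176 - ¾*1776*1783)) = √(-1351 + (-111/8 + 394272 - 2374956)) = √(-1351 - 15845583/8) = √(-15856391/8) = I*√31712782/4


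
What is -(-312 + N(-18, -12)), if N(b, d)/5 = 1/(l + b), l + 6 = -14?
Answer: 11861/38 ≈ 312.13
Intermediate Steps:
l = -20 (l = -6 - 14 = -20)
N(b, d) = 5/(-20 + b)
-(-312 + N(-18, -12)) = -(-312 + 5/(-20 - 18)) = -(-312 + 5/(-38)) = -(-312 + 5*(-1/38)) = -(-312 - 5/38) = -1*(-11861/38) = 11861/38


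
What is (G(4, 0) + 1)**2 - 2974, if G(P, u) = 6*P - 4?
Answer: -2533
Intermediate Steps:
G(P, u) = -4 + 6*P
(G(4, 0) + 1)**2 - 2974 = ((-4 + 6*4) + 1)**2 - 2974 = ((-4 + 24) + 1)**2 - 2974 = (20 + 1)**2 - 2974 = 21**2 - 2974 = 441 - 2974 = -2533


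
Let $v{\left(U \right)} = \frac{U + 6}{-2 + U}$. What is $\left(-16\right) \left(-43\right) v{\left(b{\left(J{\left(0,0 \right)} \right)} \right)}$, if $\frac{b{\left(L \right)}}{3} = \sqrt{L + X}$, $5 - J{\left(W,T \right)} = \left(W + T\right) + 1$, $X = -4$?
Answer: $-2064$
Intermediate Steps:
$J{\left(W,T \right)} = 4 - T - W$ ($J{\left(W,T \right)} = 5 - \left(\left(W + T\right) + 1\right) = 5 - \left(\left(T + W\right) + 1\right) = 5 - \left(1 + T + W\right) = 4 - T - W$)
$b{\left(L \right)} = 3 \sqrt{-4 + L}$ ($b{\left(L \right)} = 3 \sqrt{L - 4} = 3 \sqrt{-4 + L}$)
$v{\left(U \right)} = \frac{6 + U}{-2 + U}$
$\left(-16\right) \left(-43\right) v{\left(b{\left(J{\left(0,0 \right)} \right)} \right)} = \left(-16\right) \left(-43\right) \frac{6 + 3 \sqrt{-4 - -4}}{-2 + 3 \sqrt{-4 - -4}} = 688 \frac{6 + 3 \sqrt{-4 + \left(4 + 0 + 0\right)}}{-2 + 3 \sqrt{-4 + \left(4 + 0 + 0\right)}} = 688 \frac{6 + 3 \sqrt{-4 + 4}}{-2 + 3 \sqrt{-4 + 4}} = 688 \frac{6 + 3 \sqrt{0}}{-2 + 3 \sqrt{0}} = 688 \frac{6 + 3 \cdot 0}{-2 + 3 \cdot 0} = 688 \frac{6 + 0}{-2 + 0} = 688 \frac{1}{-2} \cdot 6 = 688 \left(\left(- \frac{1}{2}\right) 6\right) = 688 \left(-3\right) = -2064$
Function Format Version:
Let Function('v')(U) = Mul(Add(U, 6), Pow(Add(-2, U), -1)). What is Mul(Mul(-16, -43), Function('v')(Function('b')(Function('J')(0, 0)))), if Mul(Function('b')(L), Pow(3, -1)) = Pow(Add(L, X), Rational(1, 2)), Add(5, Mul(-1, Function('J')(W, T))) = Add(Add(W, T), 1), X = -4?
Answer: -2064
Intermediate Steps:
Function('J')(W, T) = Add(4, Mul(-1, T), Mul(-1, W)) (Function('J')(W, T) = Add(5, Mul(-1, Add(Add(W, T), 1))) = Add(5, Mul(-1, Add(Add(T, W), 1))) = Add(5, Mul(-1, Add(1, T, W))) = Add(5, Add(-1, Mul(-1, T), Mul(-1, W))) = Add(4, Mul(-1, T), Mul(-1, W)))
Function('b')(L) = Mul(3, Pow(Add(-4, L), Rational(1, 2))) (Function('b')(L) = Mul(3, Pow(Add(L, -4), Rational(1, 2))) = Mul(3, Pow(Add(-4, L), Rational(1, 2))))
Function('v')(U) = Mul(Pow(Add(-2, U), -1), Add(6, U)) (Function('v')(U) = Mul(Add(6, U), Pow(Add(-2, U), -1)) = Mul(Pow(Add(-2, U), -1), Add(6, U)))
Mul(Mul(-16, -43), Function('v')(Function('b')(Function('J')(0, 0)))) = Mul(Mul(-16, -43), Mul(Pow(Add(-2, Mul(3, Pow(Add(-4, Add(4, Mul(-1, 0), Mul(-1, 0))), Rational(1, 2)))), -1), Add(6, Mul(3, Pow(Add(-4, Add(4, Mul(-1, 0), Mul(-1, 0))), Rational(1, 2)))))) = Mul(688, Mul(Pow(Add(-2, Mul(3, Pow(Add(-4, Add(4, 0, 0)), Rational(1, 2)))), -1), Add(6, Mul(3, Pow(Add(-4, Add(4, 0, 0)), Rational(1, 2)))))) = Mul(688, Mul(Pow(Add(-2, Mul(3, Pow(Add(-4, 4), Rational(1, 2)))), -1), Add(6, Mul(3, Pow(Add(-4, 4), Rational(1, 2)))))) = Mul(688, Mul(Pow(Add(-2, Mul(3, Pow(0, Rational(1, 2)))), -1), Add(6, Mul(3, Pow(0, Rational(1, 2)))))) = Mul(688, Mul(Pow(Add(-2, Mul(3, 0)), -1), Add(6, Mul(3, 0)))) = Mul(688, Mul(Pow(Add(-2, 0), -1), Add(6, 0))) = Mul(688, Mul(Pow(-2, -1), 6)) = Mul(688, Mul(Rational(-1, 2), 6)) = Mul(688, -3) = -2064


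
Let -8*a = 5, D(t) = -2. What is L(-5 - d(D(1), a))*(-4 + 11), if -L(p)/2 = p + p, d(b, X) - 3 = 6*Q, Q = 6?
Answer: 1232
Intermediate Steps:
a = -5/8 (a = -1/8*5 = -5/8 ≈ -0.62500)
d(b, X) = 39 (d(b, X) = 3 + 6*6 = 3 + 36 = 39)
L(p) = -4*p (L(p) = -2*(p + p) = -4*p)
L(-5 - d(D(1), a))*(-4 + 11) = (-4*(-5 - 1*39))*(-4 + 11) = -4*(-5 - 39)*7 = -4*(-44)*7 = 176*7 = 1232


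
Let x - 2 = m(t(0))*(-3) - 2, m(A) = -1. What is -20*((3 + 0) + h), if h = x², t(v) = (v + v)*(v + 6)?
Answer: -240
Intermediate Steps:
t(v) = 2*v*(6 + v) (t(v) = (2*v)*(6 + v) = 2*v*(6 + v))
x = 3 (x = 2 + (-1*(-3) - 2) = 2 + (3 - 2) = 2 + 1 = 3)
h = 9 (h = 3² = 9)
-20*((3 + 0) + h) = -20*((3 + 0) + 9) = -20*(3 + 9) = -20*12 = -240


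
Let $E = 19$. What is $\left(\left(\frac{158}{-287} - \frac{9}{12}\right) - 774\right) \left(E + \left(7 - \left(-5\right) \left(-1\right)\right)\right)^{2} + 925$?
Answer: $- \frac{55921135}{164} \approx -3.4098 \cdot 10^{5}$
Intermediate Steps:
$\left(\left(\frac{158}{-287} - \frac{9}{12}\right) - 774\right) \left(E + \left(7 - \left(-5\right) \left(-1\right)\right)\right)^{2} + 925 = \left(\left(\frac{158}{-287} - \frac{9}{12}\right) - 774\right) \left(19 + \left(7 - \left(-5\right) \left(-1\right)\right)\right)^{2} + 925 = \left(\left(158 \left(- \frac{1}{287}\right) - \frac{3}{4}\right) - 774\right) \left(19 + \left(7 - 5\right)\right)^{2} + 925 = \left(\left(- \frac{158}{287} - \frac{3}{4}\right) - 774\right) \left(19 + \left(7 - 5\right)\right)^{2} + 925 = \left(- \frac{1493}{1148} - 774\right) \left(19 + 2\right)^{2} + 925 = - \frac{890045 \cdot 21^{2}}{1148} + 925 = \left(- \frac{890045}{1148}\right) 441 + 925 = - \frac{56072835}{164} + 925 = - \frac{55921135}{164}$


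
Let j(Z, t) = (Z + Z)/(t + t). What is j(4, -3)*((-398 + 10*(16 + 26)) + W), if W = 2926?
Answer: -11792/3 ≈ -3930.7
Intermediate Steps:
j(Z, t) = Z/t (j(Z, t) = (2*Z)/((2*t)) = (2*Z)*(1/(2*t)) = Z/t)
j(4, -3)*((-398 + 10*(16 + 26)) + W) = (4/(-3))*((-398 + 10*(16 + 26)) + 2926) = (4*(-1/3))*((-398 + 10*42) + 2926) = -4*((-398 + 420) + 2926)/3 = -4*(22 + 2926)/3 = -4/3*2948 = -11792/3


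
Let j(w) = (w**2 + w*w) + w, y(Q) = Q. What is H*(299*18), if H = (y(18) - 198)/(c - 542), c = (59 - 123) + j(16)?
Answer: 12420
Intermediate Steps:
j(w) = w + 2*w**2 (j(w) = (w**2 + w**2) + w = 2*w**2 + w = w + 2*w**2)
c = 464 (c = (59 - 123) + 16*(1 + 2*16) = -64 + 16*(1 + 32) = -64 + 16*33 = -64 + 528 = 464)
H = 30/13 (H = (18 - 198)/(464 - 542) = -180/(-78) = -180*(-1/78) = 30/13 ≈ 2.3077)
H*(299*18) = 30*(299*18)/13 = (30/13)*5382 = 12420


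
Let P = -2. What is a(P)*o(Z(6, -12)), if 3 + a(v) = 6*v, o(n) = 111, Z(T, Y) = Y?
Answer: -1665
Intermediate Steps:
a(v) = -3 + 6*v
a(P)*o(Z(6, -12)) = (-3 + 6*(-2))*111 = (-3 - 12)*111 = -15*111 = -1665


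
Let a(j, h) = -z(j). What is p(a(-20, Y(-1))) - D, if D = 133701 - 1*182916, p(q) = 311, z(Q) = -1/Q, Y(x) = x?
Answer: 49526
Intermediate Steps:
a(j, h) = 1/j (a(j, h) = -(-1)/j = 1/j)
D = -49215 (D = 133701 - 182916 = -49215)
p(a(-20, Y(-1))) - D = 311 - 1*(-49215) = 311 + 49215 = 49526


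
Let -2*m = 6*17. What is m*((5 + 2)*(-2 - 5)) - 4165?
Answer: -1666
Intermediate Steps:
m = -51 (m = -3*17 = -1/2*102 = -51)
m*((5 + 2)*(-2 - 5)) - 4165 = -51*(5 + 2)*(-2 - 5) - 4165 = -357*(-7) - 4165 = -51*(-49) - 4165 = 2499 - 4165 = -1666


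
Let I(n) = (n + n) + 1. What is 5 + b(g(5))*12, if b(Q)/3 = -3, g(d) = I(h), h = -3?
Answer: -103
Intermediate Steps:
I(n) = 1 + 2*n (I(n) = 2*n + 1 = 1 + 2*n)
g(d) = -5 (g(d) = 1 + 2*(-3) = 1 - 6 = -5)
b(Q) = -9 (b(Q) = 3*(-3) = -9)
5 + b(g(5))*12 = 5 - 9*12 = 5 - 108 = -103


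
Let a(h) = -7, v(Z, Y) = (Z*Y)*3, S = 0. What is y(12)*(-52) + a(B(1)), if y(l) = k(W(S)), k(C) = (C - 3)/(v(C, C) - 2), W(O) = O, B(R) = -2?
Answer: -85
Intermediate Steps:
v(Z, Y) = 3*Y*Z (v(Z, Y) = (Y*Z)*3 = 3*Y*Z)
k(C) = (-3 + C)/(-2 + 3*C²) (k(C) = (C - 3)/(3*C*C - 2) = (-3 + C)/(3*C² - 2) = (-3 + C)/(-2 + 3*C²))
y(l) = 3/2 (y(l) = (-3 + 0)/(-2 + 3*0²) = -3/(-2 + 3*0) = -3/(-2 + 0) = -3/(-2) = -½*(-3) = 3/2)
y(12)*(-52) + a(B(1)) = (3/2)*(-52) - 7 = -78 - 7 = -85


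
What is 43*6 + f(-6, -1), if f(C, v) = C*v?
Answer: 264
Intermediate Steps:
43*6 + f(-6, -1) = 43*6 - 6*(-1) = 258 + 6 = 264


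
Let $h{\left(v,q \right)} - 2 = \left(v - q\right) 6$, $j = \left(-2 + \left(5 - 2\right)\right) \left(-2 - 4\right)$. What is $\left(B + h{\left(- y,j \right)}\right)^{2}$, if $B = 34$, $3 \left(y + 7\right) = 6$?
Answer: $10404$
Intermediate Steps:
$y = -5$ ($y = -7 + \frac{1}{3} \cdot 6 = -7 + 2 = -5$)
$j = -6$ ($j = \left(-2 + \left(5 - 2\right)\right) \left(-6\right) = \left(-2 + 3\right) \left(-6\right) = 1 \left(-6\right) = -6$)
$h{\left(v,q \right)} = 2 - 6 q + 6 v$ ($h{\left(v,q \right)} = 2 + \left(v - q\right) 6 = 2 - \left(- 6 v + 6 q\right) = 2 - 6 q + 6 v$)
$\left(B + h{\left(- y,j \right)}\right)^{2} = \left(34 + \left(2 - -36 + 6 \left(\left(-1\right) \left(-5\right)\right)\right)\right)^{2} = \left(34 + \left(2 + 36 + 6 \cdot 5\right)\right)^{2} = \left(34 + \left(2 + 36 + 30\right)\right)^{2} = \left(34 + 68\right)^{2} = 102^{2} = 10404$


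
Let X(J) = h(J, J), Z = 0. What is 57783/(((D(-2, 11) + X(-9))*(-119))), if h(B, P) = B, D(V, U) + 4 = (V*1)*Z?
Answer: 3399/91 ≈ 37.352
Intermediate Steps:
D(V, U) = -4 (D(V, U) = -4 + (V*1)*0 = -4 + V*0 = -4 + 0 = -4)
X(J) = J
57783/(((D(-2, 11) + X(-9))*(-119))) = 57783/(((-4 - 9)*(-119))) = 57783/((-13*(-119))) = 57783/1547 = 57783*(1/1547) = 3399/91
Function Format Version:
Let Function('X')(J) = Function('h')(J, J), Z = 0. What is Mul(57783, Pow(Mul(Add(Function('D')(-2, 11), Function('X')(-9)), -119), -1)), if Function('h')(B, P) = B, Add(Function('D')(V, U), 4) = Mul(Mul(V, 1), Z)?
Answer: Rational(3399, 91) ≈ 37.352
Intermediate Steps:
Function('D')(V, U) = -4 (Function('D')(V, U) = Add(-4, Mul(Mul(V, 1), 0)) = Add(-4, Mul(V, 0)) = Add(-4, 0) = -4)
Function('X')(J) = J
Mul(57783, Pow(Mul(Add(Function('D')(-2, 11), Function('X')(-9)), -119), -1)) = Mul(57783, Pow(Mul(Add(-4, -9), -119), -1)) = Mul(57783, Pow(Mul(-13, -119), -1)) = Mul(57783, Pow(1547, -1)) = Mul(57783, Rational(1, 1547)) = Rational(3399, 91)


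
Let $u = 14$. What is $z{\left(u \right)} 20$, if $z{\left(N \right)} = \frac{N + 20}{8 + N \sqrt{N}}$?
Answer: $- \frac{136}{67} + \frac{238 \sqrt{14}}{67} \approx 11.261$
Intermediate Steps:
$z{\left(N \right)} = \frac{20 + N}{8 + N^{\frac{3}{2}}}$
$z{\left(u \right)} 20 = \frac{20 + 14}{8 + 14^{\frac{3}{2}}} \cdot 20 = \frac{1}{8 + 14 \sqrt{14}} \cdot 34 \cdot 20 = \frac{34}{8 + 14 \sqrt{14}} \cdot 20 = \frac{680}{8 + 14 \sqrt{14}}$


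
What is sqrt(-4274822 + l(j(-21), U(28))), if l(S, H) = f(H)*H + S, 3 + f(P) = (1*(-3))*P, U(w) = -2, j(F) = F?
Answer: 23*I*sqrt(8081) ≈ 2067.6*I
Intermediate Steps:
f(P) = -3 - 3*P (f(P) = -3 + (1*(-3))*P = -3 - 3*P)
l(S, H) = S + H*(-3 - 3*H) (l(S, H) = (-3 - 3*H)*H + S = H*(-3 - 3*H) + S = S + H*(-3 - 3*H))
sqrt(-4274822 + l(j(-21), U(28))) = sqrt(-4274822 + (-21 - 3*(-2)*(1 - 2))) = sqrt(-4274822 + (-21 - 3*(-2)*(-1))) = sqrt(-4274822 + (-21 - 6)) = sqrt(-4274822 - 27) = sqrt(-4274849) = 23*I*sqrt(8081)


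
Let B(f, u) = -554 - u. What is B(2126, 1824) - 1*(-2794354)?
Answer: 2791976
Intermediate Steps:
B(2126, 1824) - 1*(-2794354) = (-554 - 1*1824) - 1*(-2794354) = (-554 - 1824) + 2794354 = -2378 + 2794354 = 2791976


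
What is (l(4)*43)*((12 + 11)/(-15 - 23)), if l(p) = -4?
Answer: 1978/19 ≈ 104.11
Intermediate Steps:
(l(4)*43)*((12 + 11)/(-15 - 23)) = (-4*43)*((12 + 11)/(-15 - 23)) = -3956/(-38) = -3956*(-1)/38 = -172*(-23/38) = 1978/19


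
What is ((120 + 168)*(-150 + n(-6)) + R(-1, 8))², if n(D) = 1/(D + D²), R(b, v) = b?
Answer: 46637425849/25 ≈ 1.8655e+9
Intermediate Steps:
((120 + 168)*(-150 + n(-6)) + R(-1, 8))² = ((120 + 168)*(-150 + 1/((-6)*(1 - 6))) - 1)² = (288*(-150 - ⅙/(-5)) - 1)² = (288*(-150 - ⅙*(-⅕)) - 1)² = (288*(-150 + 1/30) - 1)² = (288*(-4499/30) - 1)² = (-215952/5 - 1)² = (-215957/5)² = 46637425849/25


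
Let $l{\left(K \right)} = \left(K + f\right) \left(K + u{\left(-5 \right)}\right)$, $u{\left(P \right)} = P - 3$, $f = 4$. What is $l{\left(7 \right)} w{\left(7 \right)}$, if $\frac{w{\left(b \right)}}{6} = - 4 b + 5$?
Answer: $1518$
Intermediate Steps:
$u{\left(P \right)} = -3 + P$
$w{\left(b \right)} = 30 - 24 b$ ($w{\left(b \right)} = 6 \left(- 4 b + 5\right) = 6 \left(5 - 4 b\right) = 30 - 24 b$)
$l{\left(K \right)} = \left(-8 + K\right) \left(4 + K\right)$ ($l{\left(K \right)} = \left(K + 4\right) \left(K - 8\right) = \left(4 + K\right) \left(K - 8\right) = \left(4 + K\right) \left(-8 + K\right) = \left(-8 + K\right) \left(4 + K\right)$)
$l{\left(7 \right)} w{\left(7 \right)} = \left(-32 + 7^{2} - 28\right) \left(30 - 168\right) = \left(-32 + 49 - 28\right) \left(30 - 168\right) = \left(-11\right) \left(-138\right) = 1518$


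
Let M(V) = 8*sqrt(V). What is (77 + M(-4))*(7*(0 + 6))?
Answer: 3234 + 672*I ≈ 3234.0 + 672.0*I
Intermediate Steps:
(77 + M(-4))*(7*(0 + 6)) = (77 + 8*sqrt(-4))*(7*(0 + 6)) = (77 + 8*(2*I))*(7*6) = (77 + 16*I)*42 = 3234 + 672*I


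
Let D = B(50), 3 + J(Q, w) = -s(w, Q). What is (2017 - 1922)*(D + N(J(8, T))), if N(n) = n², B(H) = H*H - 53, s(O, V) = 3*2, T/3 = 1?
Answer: 240160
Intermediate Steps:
T = 3 (T = 3*1 = 3)
s(O, V) = 6
J(Q, w) = -9 (J(Q, w) = -3 - 1*6 = -3 - 6 = -9)
B(H) = -53 + H² (B(H) = H² - 53 = -53 + H²)
D = 2447 (D = -53 + 50² = -53 + 2500 = 2447)
(2017 - 1922)*(D + N(J(8, T))) = (2017 - 1922)*(2447 + (-9)²) = 95*(2447 + 81) = 95*2528 = 240160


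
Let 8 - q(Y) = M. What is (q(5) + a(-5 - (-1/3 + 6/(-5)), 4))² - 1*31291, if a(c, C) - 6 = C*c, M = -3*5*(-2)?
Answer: -6839771/225 ≈ -30399.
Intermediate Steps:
M = 30 (M = -15*(-2) = 30)
q(Y) = -22 (q(Y) = 8 - 1*30 = 8 - 30 = -22)
a(c, C) = 6 + C*c
(q(5) + a(-5 - (-1/3 + 6/(-5)), 4))² - 1*31291 = (-22 + (6 + 4*(-5 - (-1/3 + 6/(-5)))))² - 1*31291 = (-22 + (6 + 4*(-5 - (-1*⅓ + 6*(-⅕)))))² - 31291 = (-22 + (6 + 4*(-5 - (-⅓ - 6/5))))² - 31291 = (-22 + (6 + 4*(-5 - 1*(-23/15))))² - 31291 = (-22 + (6 + 4*(-5 + 23/15)))² - 31291 = (-22 + (6 + 4*(-52/15)))² - 31291 = (-22 + (6 - 208/15))² - 31291 = (-22 - 118/15)² - 31291 = (-448/15)² - 31291 = 200704/225 - 31291 = -6839771/225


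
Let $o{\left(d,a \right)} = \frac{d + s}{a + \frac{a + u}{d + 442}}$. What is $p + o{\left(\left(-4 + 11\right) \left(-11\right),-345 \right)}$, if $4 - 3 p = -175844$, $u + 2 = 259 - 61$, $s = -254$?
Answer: $\frac{7390074399}{126074} \approx 58617.0$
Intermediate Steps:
$u = 196$ ($u = -2 + \left(259 - 61\right) = -2 + 198 = 196$)
$o{\left(d,a \right)} = \frac{-254 + d}{a + \frac{196 + a}{442 + d}}$ ($o{\left(d,a \right)} = \frac{d - 254}{a + \frac{a + 196}{d + 442}} = \frac{-254 + d}{a + \frac{196 + a}{442 + d}}$)
$p = 58616$ ($p = \frac{4}{3} - - \frac{175844}{3} = \frac{4}{3} + \frac{175844}{3} = 58616$)
$p + o{\left(\left(-4 + 11\right) \left(-11\right),-345 \right)} = 58616 + \frac{-112268 + \left(\left(-4 + 11\right) \left(-11\right)\right)^{2} + 188 \left(-4 + 11\right) \left(-11\right)}{196 + 443 \left(-345\right) - 345 \left(-4 + 11\right) \left(-11\right)} = 58616 + \frac{-112268 + \left(7 \left(-11\right)\right)^{2} + 188 \cdot 7 \left(-11\right)}{196 - 152835 - 345 \cdot 7 \left(-11\right)} = 58616 + \frac{-112268 + \left(-77\right)^{2} + 188 \left(-77\right)}{196 - 152835 - -26565} = 58616 + \frac{-112268 + 5929 - 14476}{196 - 152835 + 26565} = 58616 + \frac{1}{-126074} \left(-120815\right) = 58616 - - \frac{120815}{126074} = 58616 + \frac{120815}{126074} = \frac{7390074399}{126074}$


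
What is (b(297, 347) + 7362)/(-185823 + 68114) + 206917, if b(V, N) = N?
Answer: 24355985444/117709 ≈ 2.0692e+5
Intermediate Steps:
(b(297, 347) + 7362)/(-185823 + 68114) + 206917 = (347 + 7362)/(-185823 + 68114) + 206917 = 7709/(-117709) + 206917 = 7709*(-1/117709) + 206917 = -7709/117709 + 206917 = 24355985444/117709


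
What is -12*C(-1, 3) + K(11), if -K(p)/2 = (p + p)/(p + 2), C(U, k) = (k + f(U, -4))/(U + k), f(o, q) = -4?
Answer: 34/13 ≈ 2.6154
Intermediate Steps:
C(U, k) = (-4 + k)/(U + k) (C(U, k) = (k - 4)/(U + k) = (-4 + k)/(U + k))
K(p) = -4*p/(2 + p) (K(p) = -2*(p + p)/(p + 2) = -2*2*p/(2 + p) = -4*p/(2 + p))
-12*C(-1, 3) + K(11) = -12*(-4 + 3)/(-1 + 3) - 4*11/(2 + 11) = -12*(-1)/2 - 4*11/13 = -6*(-1) - 4*11*1/13 = -12*(-½) - 44/13 = 6 - 44/13 = 34/13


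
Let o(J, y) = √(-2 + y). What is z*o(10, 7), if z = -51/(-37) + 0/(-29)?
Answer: 51*√5/37 ≈ 3.0821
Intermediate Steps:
z = 51/37 (z = -51*(-1/37) + 0*(-1/29) = 51/37 + 0 = 51/37 ≈ 1.3784)
z*o(10, 7) = 51*√(-2 + 7)/37 = 51*√5/37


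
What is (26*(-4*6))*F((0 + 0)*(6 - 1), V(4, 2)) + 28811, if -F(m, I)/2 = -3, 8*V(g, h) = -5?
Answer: 25067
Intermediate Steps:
V(g, h) = -5/8 (V(g, h) = (⅛)*(-5) = -5/8)
F(m, I) = 6 (F(m, I) = -2*(-3) = 6)
(26*(-4*6))*F((0 + 0)*(6 - 1), V(4, 2)) + 28811 = (26*(-4*6))*6 + 28811 = (26*(-24))*6 + 28811 = -624*6 + 28811 = -3744 + 28811 = 25067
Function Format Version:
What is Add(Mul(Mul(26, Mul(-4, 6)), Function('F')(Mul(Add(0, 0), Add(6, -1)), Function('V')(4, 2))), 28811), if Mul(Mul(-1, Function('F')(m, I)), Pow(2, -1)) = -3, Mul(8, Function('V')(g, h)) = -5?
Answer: 25067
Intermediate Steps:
Function('V')(g, h) = Rational(-5, 8) (Function('V')(g, h) = Mul(Rational(1, 8), -5) = Rational(-5, 8))
Function('F')(m, I) = 6 (Function('F')(m, I) = Mul(-2, -3) = 6)
Add(Mul(Mul(26, Mul(-4, 6)), Function('F')(Mul(Add(0, 0), Add(6, -1)), Function('V')(4, 2))), 28811) = Add(Mul(Mul(26, Mul(-4, 6)), 6), 28811) = Add(Mul(Mul(26, -24), 6), 28811) = Add(Mul(-624, 6), 28811) = Add(-3744, 28811) = 25067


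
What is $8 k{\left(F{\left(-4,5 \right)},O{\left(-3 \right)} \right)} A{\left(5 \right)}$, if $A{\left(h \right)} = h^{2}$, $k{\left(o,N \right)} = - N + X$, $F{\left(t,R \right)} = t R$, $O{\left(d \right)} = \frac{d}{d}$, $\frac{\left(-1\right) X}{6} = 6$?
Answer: $-7400$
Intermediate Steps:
$X = -36$ ($X = \left(-6\right) 6 = -36$)
$O{\left(d \right)} = 1$
$F{\left(t,R \right)} = R t$
$k{\left(o,N \right)} = -36 - N$ ($k{\left(o,N \right)} = - N - 36 = -36 - N$)
$8 k{\left(F{\left(-4,5 \right)},O{\left(-3 \right)} \right)} A{\left(5 \right)} = 8 \left(-36 - 1\right) 5^{2} = 8 \left(-36 - 1\right) 25 = 8 \left(-37\right) 25 = \left(-296\right) 25 = -7400$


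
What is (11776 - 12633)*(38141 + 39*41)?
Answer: -34057180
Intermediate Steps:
(11776 - 12633)*(38141 + 39*41) = -857*(38141 + 1599) = -857*39740 = -34057180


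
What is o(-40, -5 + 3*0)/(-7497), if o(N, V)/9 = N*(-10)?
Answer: -400/833 ≈ -0.48019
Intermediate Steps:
o(N, V) = -90*N (o(N, V) = 9*(N*(-10)) = 9*(-10*N) = -90*N)
o(-40, -5 + 3*0)/(-7497) = -90*(-40)/(-7497) = 3600*(-1/7497) = -400/833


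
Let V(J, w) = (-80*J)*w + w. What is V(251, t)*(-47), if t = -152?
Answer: -143444376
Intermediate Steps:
V(J, w) = w - 80*J*w (V(J, w) = -80*J*w + w = w - 80*J*w)
V(251, t)*(-47) = -152*(1 - 80*251)*(-47) = -152*(1 - 20080)*(-47) = -152*(-20079)*(-47) = 3052008*(-47) = -143444376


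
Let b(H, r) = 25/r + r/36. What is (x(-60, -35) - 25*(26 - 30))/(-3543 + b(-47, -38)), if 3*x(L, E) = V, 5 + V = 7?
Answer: -8607/303073 ≈ -0.028399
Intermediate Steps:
b(H, r) = 25/r + r/36 (b(H, r) = 25/r + r*(1/36) = 25/r + r/36)
V = 2 (V = -5 + 7 = 2)
x(L, E) = 2/3 (x(L, E) = (1/3)*2 = 2/3)
(x(-60, -35) - 25*(26 - 30))/(-3543 + b(-47, -38)) = (2/3 - 25*(26 - 30))/(-3543 + (25/(-38) + (1/36)*(-38))) = (2/3 - 25*(-4))/(-3543 + (25*(-1/38) - 19/18)) = (2/3 + 100)/(-3543 + (-25/38 - 19/18)) = 302/(3*(-3543 - 293/171)) = 302/(3*(-606146/171)) = (302/3)*(-171/606146) = -8607/303073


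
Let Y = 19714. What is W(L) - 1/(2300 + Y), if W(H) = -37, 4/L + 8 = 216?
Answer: -814519/22014 ≈ -37.000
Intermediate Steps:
L = 1/52 (L = 4/(-8 + 216) = 4/208 = 4*(1/208) = 1/52 ≈ 0.019231)
W(L) - 1/(2300 + Y) = -37 - 1/(2300 + 19714) = -37 - 1/22014 = -814519/22014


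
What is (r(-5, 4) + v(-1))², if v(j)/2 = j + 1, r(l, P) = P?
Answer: 16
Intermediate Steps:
v(j) = 2 + 2*j (v(j) = 2*(j + 1) = 2*(1 + j) = 2 + 2*j)
(r(-5, 4) + v(-1))² = (4 + (2 + 2*(-1)))² = (4 + (2 - 2))² = (4 + 0)² = 4² = 16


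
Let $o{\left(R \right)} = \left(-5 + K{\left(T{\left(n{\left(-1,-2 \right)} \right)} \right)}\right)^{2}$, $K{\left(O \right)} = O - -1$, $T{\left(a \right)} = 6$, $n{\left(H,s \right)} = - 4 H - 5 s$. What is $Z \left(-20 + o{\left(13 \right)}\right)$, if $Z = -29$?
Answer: $464$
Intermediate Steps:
$n{\left(H,s \right)} = - 5 s - 4 H$
$K{\left(O \right)} = 1 + O$ ($K{\left(O \right)} = O + 1 = 1 + O$)
$o{\left(R \right)} = 4$ ($o{\left(R \right)} = \left(-5 + \left(1 + 6\right)\right)^{2} = \left(-5 + 7\right)^{2} = 2^{2} = 4$)
$Z \left(-20 + o{\left(13 \right)}\right) = - 29 \left(-20 + 4\right) = \left(-29\right) \left(-16\right) = 464$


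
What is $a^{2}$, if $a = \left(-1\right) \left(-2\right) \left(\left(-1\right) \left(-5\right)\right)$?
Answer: $100$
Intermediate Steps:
$a = 10$ ($a = 2 \cdot 5 = 10$)
$a^{2} = 10^{2} = 100$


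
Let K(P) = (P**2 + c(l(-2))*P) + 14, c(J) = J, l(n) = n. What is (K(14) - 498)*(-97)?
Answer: 30652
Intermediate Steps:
K(P) = 14 + P**2 - 2*P (K(P) = (P**2 - 2*P) + 14 = 14 + P**2 - 2*P)
(K(14) - 498)*(-97) = ((14 + 14**2 - 2*14) - 498)*(-97) = ((14 + 196 - 28) - 498)*(-97) = (182 - 498)*(-97) = -316*(-97) = 30652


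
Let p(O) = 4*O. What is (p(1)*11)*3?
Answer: 132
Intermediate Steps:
(p(1)*11)*3 = ((4*1)*11)*3 = (4*11)*3 = 44*3 = 132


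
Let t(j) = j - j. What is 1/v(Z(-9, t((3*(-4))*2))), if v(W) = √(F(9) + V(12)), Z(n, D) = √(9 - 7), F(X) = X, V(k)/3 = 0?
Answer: ⅓ ≈ 0.33333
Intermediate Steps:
V(k) = 0 (V(k) = 3*0 = 0)
t(j) = 0
Z(n, D) = √2
v(W) = 3 (v(W) = √(9 + 0) = √9 = 3)
1/v(Z(-9, t((3*(-4))*2))) = 1/3 = ⅓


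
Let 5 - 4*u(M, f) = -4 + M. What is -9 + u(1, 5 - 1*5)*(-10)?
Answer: -29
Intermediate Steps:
u(M, f) = 9/4 - M/4 (u(M, f) = 5/4 - (-4 + M)/4 = 5/4 + (1 - M/4) = 9/4 - M/4)
-9 + u(1, 5 - 1*5)*(-10) = -9 + (9/4 - ¼*1)*(-10) = -9 + (9/4 - ¼)*(-10) = -9 + 2*(-10) = -9 - 20 = -29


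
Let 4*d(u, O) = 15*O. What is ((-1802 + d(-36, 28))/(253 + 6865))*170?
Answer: -144245/3559 ≈ -40.530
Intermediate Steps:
d(u, O) = 15*O/4 (d(u, O) = (15*O)/4 = 15*O/4)
((-1802 + d(-36, 28))/(253 + 6865))*170 = ((-1802 + (15/4)*28)/(253 + 6865))*170 = ((-1802 + 105)/7118)*170 = -1697*1/7118*170 = -1697/7118*170 = -144245/3559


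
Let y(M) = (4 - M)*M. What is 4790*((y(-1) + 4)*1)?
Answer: -4790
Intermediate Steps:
y(M) = M*(4 - M)
4790*((y(-1) + 4)*1) = 4790*((-(4 - 1*(-1)) + 4)*1) = 4790*((-(4 + 1) + 4)*1) = 4790*((-1*5 + 4)*1) = 4790*((-5 + 4)*1) = 4790*(-1*1) = 4790*(-1) = -4790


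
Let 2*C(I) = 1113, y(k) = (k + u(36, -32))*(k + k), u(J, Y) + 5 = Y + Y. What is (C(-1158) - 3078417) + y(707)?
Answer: -4351457/2 ≈ -2.1757e+6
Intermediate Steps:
u(J, Y) = -5 + 2*Y (u(J, Y) = -5 + (Y + Y) = -5 + 2*Y)
y(k) = 2*k*(-69 + k) (y(k) = (k + (-5 + 2*(-32)))*(k + k) = (k + (-5 - 64))*(2*k) = (k - 69)*(2*k) = (-69 + k)*(2*k) = 2*k*(-69 + k))
C(I) = 1113/2 (C(I) = (½)*1113 = 1113/2)
(C(-1158) - 3078417) + y(707) = (1113/2 - 3078417) + 2*707*(-69 + 707) = -6155721/2 + 2*707*638 = -6155721/2 + 902132 = -4351457/2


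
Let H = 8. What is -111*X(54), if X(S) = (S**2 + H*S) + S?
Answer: -377622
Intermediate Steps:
X(S) = S**2 + 9*S (X(S) = (S**2 + 8*S) + S = S**2 + 9*S)
-111*X(54) = -5994*(9 + 54) = -5994*63 = -111*3402 = -377622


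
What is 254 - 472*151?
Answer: -71018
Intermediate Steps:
254 - 472*151 = 254 - 71272 = -71018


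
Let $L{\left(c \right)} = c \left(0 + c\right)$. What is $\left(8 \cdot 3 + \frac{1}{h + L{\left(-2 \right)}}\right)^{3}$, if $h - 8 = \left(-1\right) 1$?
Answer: $\frac{18609625}{1331} \approx 13982.0$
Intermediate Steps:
$L{\left(c \right)} = c^{2}$ ($L{\left(c \right)} = c c = c^{2}$)
$h = 7$ ($h = 8 - 1 = 7$)
$\left(8 \cdot 3 + \frac{1}{h + L{\left(-2 \right)}}\right)^{3} = \left(8 \cdot 3 + \frac{1}{7 + \left(-2\right)^{2}}\right)^{3} = \left(24 + \frac{1}{7 + 4}\right)^{3} = \left(24 + \frac{1}{11}\right)^{3} = \left(\frac{265}{11}\right)^{3} = \frac{18609625}{1331}$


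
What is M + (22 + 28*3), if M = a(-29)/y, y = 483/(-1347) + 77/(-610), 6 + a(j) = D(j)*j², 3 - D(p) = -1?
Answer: -905647622/132783 ≈ -6820.5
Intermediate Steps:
D(p) = 4 (D(p) = 3 - 1*(-1) = 3 + 1 = 4)
a(j) = -6 + 4*j²
y = -132783/273890 (y = 483*(-1/1347) + 77*(-1/610) = -161/449 - 77/610 = -132783/273890 ≈ -0.48480)
M = -919722620/132783 (M = (-6 + 4*(-29)²)/(-132783/273890) = (-6 + 4*841)*(-273890/132783) = (-6 + 3364)*(-273890/132783) = 3358*(-273890/132783) = -919722620/132783 ≈ -6926.5)
M + (22 + 28*3) = -919722620/132783 + (22 + 28*3) = -919722620/132783 + (22 + 84) = -919722620/132783 + 106 = -905647622/132783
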